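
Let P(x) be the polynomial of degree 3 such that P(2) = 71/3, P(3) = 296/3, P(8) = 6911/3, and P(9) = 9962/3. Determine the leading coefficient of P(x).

Write P(x) = ax^3 + bx^2 + cx + d. Substituting each data point gives a linear system:
  8a + 4b + 2c + d = 71/3
  27a + 9b + 3c + d = 296/3
  512a + 64b + 8c + d = 6911/3
  729a + 81b + 9c + d = 9962/3
Solving the system yields a = 5, b = -4, c = 0, d = -1/3.
So P(x) = 5x^3 - 4x^2 - 1/3.
The leading coefficient is 5.

5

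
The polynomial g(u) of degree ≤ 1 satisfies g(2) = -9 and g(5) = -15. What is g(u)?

Write g(u) = au + b. Substituting each data point gives a linear system:
  2a + b = -9
  5a + b = -15
Solving the system yields a = -2, b = -5.
So g(u) = -2u - 5.
Check: g(2) = -9. ✓

g(u) = -2u - 5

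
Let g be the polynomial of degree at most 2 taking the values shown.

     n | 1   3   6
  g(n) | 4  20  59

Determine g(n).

Using the Lagrange interpolation formula with nodes 1, 3, 6:
  L_0(n) = (n - 3)(n - 6) / 10
  L_1(n) = (n - 1)(n - 6) / -6
  L_2(n) = (n - 1)(n - 3) / 15
Then g(n) = 4·L_0(n) + 20·L_1(n) + 59·L_2(n).
Expanding and collecting terms gives g(n) = n² + 4n - 1.
Check: g(1) = 4. ✓

g(n) = n^2 + 4n - 1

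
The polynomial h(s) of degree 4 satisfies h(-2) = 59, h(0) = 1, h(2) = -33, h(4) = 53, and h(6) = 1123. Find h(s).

h(s) = 2s^4 - 6s^3 - 5s^2 + s + 1

Using the Lagrange interpolation formula with nodes -2, 0, 2, 4, 6:
  L_0(s) = s(s - 2)(s - 4)(s - 6) / 384
  L_1(s) = (s + 2)(s - 2)(s - 4)(s - 6) / -96
  L_2(s) = (s + 2)s(s - 4)(s - 6) / 64
  L_3(s) = (s + 2)s(s - 2)(s - 6) / -96
  L_4(s) = (s + 2)s(s - 2)(s - 4) / 384
Then h(s) = 59·L_0(s) + 1·L_1(s) - 33·L_2(s) + 53·L_3(s) + 1123·L_4(s).
Expanding and collecting terms gives h(s) = 2s⁴ - 6s³ - 5s² + s + 1.
Check: h(2) = -33. ✓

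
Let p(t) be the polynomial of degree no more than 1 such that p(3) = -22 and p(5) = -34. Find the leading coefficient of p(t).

Write p(t) = at + b. Substituting each data point gives a linear system:
  3a + b = -22
  5a + b = -34
Solving the system yields a = -6, b = -4.
So p(t) = -6t - 4.
The leading coefficient is -6.

-6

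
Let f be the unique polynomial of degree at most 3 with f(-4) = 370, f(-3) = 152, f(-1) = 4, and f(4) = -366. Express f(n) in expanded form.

Write f(n) = an^3 + bn^2 + cn + d. Substituting each data point gives a linear system:
  -64a + 16b - 4c + d = 370
  -27a + 9b - 3c + d = 152
  -a + b - c + d = 4
  64a + 16b + 4c + d = -366
Solving the system yields a = -6, b = 0, c = 4, d = 2.
So f(n) = -6n³ + 4n + 2.
Check: f(-3) = 152. ✓

f(n) = -6n^3 + 4n + 2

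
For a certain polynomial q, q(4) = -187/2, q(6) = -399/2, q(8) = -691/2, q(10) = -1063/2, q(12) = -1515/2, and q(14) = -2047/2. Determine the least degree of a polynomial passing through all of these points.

Forward differences of the values at u = 4, 6, 8, 10, 12, 14:
  q  : -187/2  -399/2  -691/2  -1063/2  -1515/2  -2047/2
  Δ  : -106  -146  -186  -226  -266
  Δ^2: -40  -40  -40  -40
  Δ^3: 0  0  0
  Δ^4: 0  0
  Δ^5: 0
The second differences are constant (-40) and nonzero, while all higher differences vanish, so the minimal degree is 2.

2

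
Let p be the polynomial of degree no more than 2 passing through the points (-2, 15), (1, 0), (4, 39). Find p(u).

Write p(u) = au^2 + bu + c. Substituting each data point gives a linear system:
  4a - 2b + c = 15
  a + b + c = 0
  16a + 4b + c = 39
Solving the system yields a = 3, b = -2, c = -1.
So p(u) = 3u² - 2u - 1.
Check: p(-2) = 15. ✓

p(u) = 3u^2 - 2u - 1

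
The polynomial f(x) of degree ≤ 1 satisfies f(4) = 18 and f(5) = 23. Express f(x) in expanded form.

f(x) = 5x - 2

Write f(x) = ax + b. Substituting each data point gives a linear system:
  4a + b = 18
  5a + b = 23
Solving the system yields a = 5, b = -2.
So f(x) = 5x - 2.
Check: f(5) = 23. ✓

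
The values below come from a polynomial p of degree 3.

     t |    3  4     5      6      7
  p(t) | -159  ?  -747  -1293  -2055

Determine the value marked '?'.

-381

On equispaced nodes a degree-3 polynomial has vanishing fourth forward difference, so
  p(3) - 4·p(4) + 6·p(5) - 4·p(6) + p(7) = 0.
Substituting the known values and solving for p(4):
  -4·p(4) = 1524
  p(4) = -381.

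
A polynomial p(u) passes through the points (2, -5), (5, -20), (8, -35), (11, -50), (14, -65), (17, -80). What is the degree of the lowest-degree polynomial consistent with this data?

1

Forward differences of the values at u = 2, 5, 8, 11, 14, 17:
  p  : -5  -20  -35  -50  -65  -80
  Δ  : -15  -15  -15  -15  -15
  Δ^2: 0  0  0  0
  Δ^3: 0  0  0
  Δ^4: 0  0
  Δ^5: 0
The first differences are constant (-15) and nonzero, while all higher differences vanish, so the minimal degree is 1.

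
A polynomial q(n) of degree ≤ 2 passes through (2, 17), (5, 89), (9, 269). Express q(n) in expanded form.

q(n) = 3n^2 + 3n - 1

Write q(n) = an^2 + bn + c. Substituting each data point gives a linear system:
  4a + 2b + c = 17
  25a + 5b + c = 89
  81a + 9b + c = 269
Solving the system yields a = 3, b = 3, c = -1.
So q(n) = 3n² + 3n - 1.
Check: q(5) = 89. ✓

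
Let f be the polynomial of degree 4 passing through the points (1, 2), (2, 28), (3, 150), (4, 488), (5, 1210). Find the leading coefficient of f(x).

Write f(x) = ax^4 + bx^3 + cx^2 + dx + e. Substituting each data point gives a linear system:
  a + b + c + d + e = 2
  16a + 8b + 4c + 2d + e = 28
  81a + 27b + 9c + 3d + e = 150
  256a + 64b + 16c + 4d + e = 488
  625a + 125b + 25c + 5d + e = 1210
Solving the system yields a = 2, b = 0, c = -2, d = 2, e = 0.
So f(x) = 2x^4 - 2x^2 + 2x.
The leading coefficient is 2.

2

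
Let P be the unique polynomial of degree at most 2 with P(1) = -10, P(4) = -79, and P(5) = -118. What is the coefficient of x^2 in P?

-4

Write P(x) = ax^2 + bx + c. Substituting each data point gives a linear system:
  a + b + c = -10
  16a + 4b + c = -79
  25a + 5b + c = -118
Solving the system yields a = -4, b = -3, c = -3.
So P(x) = -4x^2 - 3x - 3.
The leading coefficient is -4.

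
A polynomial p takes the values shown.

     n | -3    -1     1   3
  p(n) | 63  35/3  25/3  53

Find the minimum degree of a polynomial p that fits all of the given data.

2

Forward differences of the values at n = -3, -1, 1, 3:
  p  : 63  35/3  25/3  53
  Δ  : -154/3  -10/3  134/3
  Δ^2: 48  48
  Δ^3: 0
The second differences are constant (48) and nonzero, while all higher differences vanish, so the minimal degree is 2.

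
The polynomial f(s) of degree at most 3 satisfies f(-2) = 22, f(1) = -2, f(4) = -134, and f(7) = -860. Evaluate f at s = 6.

Forward differences of the values at s = -2, 1, 4, 7:
  f  : 22  -2  -134  -860
  Δ  : -24  -132  -726
  Δ^2: -108  -594
  Δ^3: -486
The third differences are constant, confirming degree 3.
Interpolating (Newton forward form) and evaluating at s = 6 gives f(6) = -522.

-522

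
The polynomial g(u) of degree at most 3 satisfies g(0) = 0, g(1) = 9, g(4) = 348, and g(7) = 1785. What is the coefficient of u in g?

Write g(u) = au^3 + bu^2 + cu + d. Substituting each data point gives a linear system:
  d = 0
  a + b + c + d = 9
  64a + 16b + 4c + d = 348
  343a + 49b + 7c + d = 1785
Solving the system yields a = 5, b = 1, c = 3, d = 0.
So g(u) = 5u³ + u² + 3u.
The coefficient of u is 3.

3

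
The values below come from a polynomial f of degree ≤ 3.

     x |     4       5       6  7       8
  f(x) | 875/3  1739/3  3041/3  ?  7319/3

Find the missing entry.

4871/3

On equispaced nodes a degree-3 polynomial has vanishing fourth forward difference, so
  f(4) - 4·f(5) + 6·f(6) - 4·f(7) + f(8) = 0.
Substituting the known values and solving for f(7):
  -4·f(7) = -19484/3
  f(7) = 4871/3.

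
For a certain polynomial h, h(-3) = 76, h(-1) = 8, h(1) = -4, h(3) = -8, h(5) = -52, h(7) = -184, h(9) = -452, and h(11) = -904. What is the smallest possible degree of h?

3

Forward differences of the values at n = -3, -1, 1, 3, 5, 7, 9, 11:
  h  : 76  8  -4  -8  -52  -184  -452  -904
  Δ  : -68  -12  -4  -44  -132  -268  -452
  Δ^2: 56  8  -40  -88  -136  -184
  Δ^3: -48  -48  -48  -48  -48
  Δ^4: 0  0  0  0
  Δ^5: 0  0  0
  Δ^6: 0  0
  Δ^7: 0
The third differences are constant (-48) and nonzero, while all higher differences vanish, so the minimal degree is 3.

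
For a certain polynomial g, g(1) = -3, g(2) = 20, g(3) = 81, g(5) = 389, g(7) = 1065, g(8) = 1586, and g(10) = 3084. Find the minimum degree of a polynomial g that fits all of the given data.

Divided differences on the nodes 1, 2, 3, 5, 7, 8, 10:
  order 0: -3  20  81  389  1065  1586  3084
  order 1: 23  61  154  338  521  749
  order 2: 19  31  46  61  76
  order 3: 3  3  3  3
  order 4: 0  0  0
  order 5: 0  0
  order 6: 0
The order-3 divided differences are all 3 (nonzero) and every higher order vanishes, so the data lies on a polynomial of degree exactly 3.

3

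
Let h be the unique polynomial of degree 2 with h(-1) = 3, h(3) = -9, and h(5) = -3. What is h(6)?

Using the Lagrange interpolation formula with nodes -1, 3, 5:
  L_0(u) = (u - 3)(u - 5) / 24
  L_1(u) = (u + 1)(u - 5) / -8
  L_2(u) = (u + 1)(u - 3) / 12
Then h(u) = 3·L_0(u) - 9·L_1(u) - 3·L_2(u).
Expanding and collecting terms gives h(u) = u^2 - 5u - 3.
Evaluating at u = 6: h(6) = 3.

3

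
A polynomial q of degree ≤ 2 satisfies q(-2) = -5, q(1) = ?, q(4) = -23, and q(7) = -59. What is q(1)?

On equispaced nodes a degree-2 polynomial has vanishing third forward difference, so
  - q(-2) + 3·q(1) - 3·q(4) + q(7) = 0.
Substituting the known values and solving for q(1):
  3·q(1) = -15
  q(1) = -5.

-5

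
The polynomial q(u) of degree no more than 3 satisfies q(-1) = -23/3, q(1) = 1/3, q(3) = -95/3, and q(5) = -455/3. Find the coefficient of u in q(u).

Write q(u) = au^3 + bu^2 + cu + d. Substituting each data point gives a linear system:
  -a + b - c + d = -23/3
  a + b + c + d = 1/3
  27a + 9b + 3c + d = -95/3
  125a + 25b + 5c + d = -455/3
Solving the system yields a = -1, b = -2, c = 5, d = -5/3.
So q(u) = -u^3 - 2u^2 + 5u - 5/3.
The coefficient of u is 5.

5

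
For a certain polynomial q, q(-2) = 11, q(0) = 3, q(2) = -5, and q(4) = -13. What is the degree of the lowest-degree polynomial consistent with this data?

1

Forward differences of the values at x = -2, 0, 2, 4:
  q  : 11  3  -5  -13
  Δ  : -8  -8  -8
  Δ^2: 0  0
  Δ^3: 0
The first differences are constant (-8) and nonzero, while all higher differences vanish, so the minimal degree is 1.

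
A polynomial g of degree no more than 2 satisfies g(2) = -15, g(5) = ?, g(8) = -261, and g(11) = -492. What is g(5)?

The 3 known points determine the degree-2 polynomial uniquely.
Write g(x) = ax^2 + bx + c. Substituting each data point gives a linear system:
  4a + 2b + c = -15
  64a + 8b + c = -261
  121a + 11b + c = -492
Solving the system yields a = -4, b = -1, c = 3.
So g(x) = -4x^2 - x + 3.
Then g(5) = -102.

-102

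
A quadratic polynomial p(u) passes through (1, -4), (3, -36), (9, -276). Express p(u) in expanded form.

Using the Lagrange interpolation formula with nodes 1, 3, 9:
  L_0(u) = (u - 3)(u - 9) / 16
  L_1(u) = (u - 1)(u - 9) / -12
  L_2(u) = (u - 1)(u - 3) / 48
Then p(u) = -4·L_0(u) - 36·L_1(u) - 276·L_2(u).
Expanding and collecting terms gives p(u) = -3u^2 - 4u + 3.
Check: p(9) = -276. ✓

p(u) = -3u^2 - 4u + 3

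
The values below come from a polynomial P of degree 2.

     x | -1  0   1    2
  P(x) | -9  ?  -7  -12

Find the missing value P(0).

The 3 known points determine the degree-2 polynomial uniquely.
Write P(x) = ax^2 + bx + c. Substituting each data point gives a linear system:
  a - b + c = -9
  a + b + c = -7
  4a + 2b + c = -12
Solving the system yields a = -2, b = 1, c = -6.
So P(x) = -2x^2 + x - 6.
Then P(0) = -6.

-6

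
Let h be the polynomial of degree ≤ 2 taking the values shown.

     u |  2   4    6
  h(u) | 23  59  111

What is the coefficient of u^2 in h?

2

Write h(u) = au^2 + bu + c. Substituting each data point gives a linear system:
  4a + 2b + c = 23
  16a + 4b + c = 59
  36a + 6b + c = 111
Solving the system yields a = 2, b = 6, c = 3.
So h(u) = 2u^2 + 6u + 3.
The leading coefficient is 2.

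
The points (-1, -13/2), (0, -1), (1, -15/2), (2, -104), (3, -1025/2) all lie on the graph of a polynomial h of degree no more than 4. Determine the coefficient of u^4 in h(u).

Write h(u) = au^4 + bu^3 + cu^2 + du + e. Substituting each data point gives a linear system:
  a - b + c - d + e = -13/2
  e = -1
  a + b + c + d + e = -15/2
  16a + 8b + 4c + 2d + e = -104
  81a + 27b + 9c + 3d + e = -1025/2
Solving the system yields a = -6, b = -1, c = 0, d = 1/2, e = -1.
So h(u) = -6u⁴ - u³ + (1/2)u - 1.
The leading coefficient is -6.

-6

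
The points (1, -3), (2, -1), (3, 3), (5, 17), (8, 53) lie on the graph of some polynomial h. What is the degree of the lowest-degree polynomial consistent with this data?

2

Divided differences on the nodes 1, 2, 3, 5, 8:
  order 0: -3  -1  3  17  53
  order 1: 2  4  7  12
  order 2: 1  1  1
  order 3: 0  0
  order 4: 0
The order-2 divided differences are all 1 (nonzero) and every higher order vanishes, so the data lies on a polynomial of degree exactly 2.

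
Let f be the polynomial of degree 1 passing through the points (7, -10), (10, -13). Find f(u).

f(u) = -u - 3

Write f(u) = au + b. Substituting each data point gives a linear system:
  7a + b = -10
  10a + b = -13
Solving the system yields a = -1, b = -3.
So f(u) = -u - 3.
Check: f(10) = -13. ✓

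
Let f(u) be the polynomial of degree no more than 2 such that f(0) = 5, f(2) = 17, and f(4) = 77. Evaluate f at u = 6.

Using the Lagrange interpolation formula with nodes 0, 2, 4:
  L_0(u) = (u - 2)(u - 4) / 8
  L_1(u) = u(u - 4) / -4
  L_2(u) = u(u - 2) / 8
Then f(u) = 5·L_0(u) + 17·L_1(u) + 77·L_2(u).
Expanding and collecting terms gives f(u) = 6u² - 6u + 5.
Evaluating at u = 6: f(6) = 185.

185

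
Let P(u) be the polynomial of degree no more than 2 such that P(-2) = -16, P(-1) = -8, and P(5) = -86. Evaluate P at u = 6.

Write P(u) = au^2 + bu + c. Substituting each data point gives a linear system:
  4a - 2b + c = -16
  a - b + c = -8
  25a + 5b + c = -86
Solving the system yields a = -3, b = -1, c = -6.
So P(u) = -3u^2 - u - 6.
Then P(6) = -120.

-120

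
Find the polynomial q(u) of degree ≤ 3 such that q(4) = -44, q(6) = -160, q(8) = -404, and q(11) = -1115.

q(u) = -u^3 + 2u^2 - 2u - 4

Write q(u) = au^3 + bu^2 + cu + d. Substituting each data point gives a linear system:
  64a + 16b + 4c + d = -44
  216a + 36b + 6c + d = -160
  512a + 64b + 8c + d = -404
  1331a + 121b + 11c + d = -1115
Solving the system yields a = -1, b = 2, c = -2, d = -4.
So q(u) = -u^3 + 2u^2 - 2u - 4.
Check: q(8) = -404. ✓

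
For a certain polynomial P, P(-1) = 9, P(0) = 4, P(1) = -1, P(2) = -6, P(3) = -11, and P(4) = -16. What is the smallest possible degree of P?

Forward differences of the values at x = -1, 0, 1, 2, 3, 4:
  P  : 9  4  -1  -6  -11  -16
  Δ  : -5  -5  -5  -5  -5
  Δ^2: 0  0  0  0
  Δ^3: 0  0  0
  Δ^4: 0  0
  Δ^5: 0
The first differences are constant (-5) and nonzero, while all higher differences vanish, so the minimal degree is 1.

1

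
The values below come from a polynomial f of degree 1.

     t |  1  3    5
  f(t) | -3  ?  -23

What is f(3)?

-13

The 2 known points determine the degree-1 polynomial uniquely.
Write f(t) = at + b. Substituting each data point gives a linear system:
  a + b = -3
  5a + b = -23
Solving the system yields a = -5, b = 2.
So f(t) = -5t + 2.
Then f(3) = -13.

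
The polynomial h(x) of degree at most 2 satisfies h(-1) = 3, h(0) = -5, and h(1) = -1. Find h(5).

135

Write h(x) = ax^2 + bx + c. Substituting each data point gives a linear system:
  a - b + c = 3
  c = -5
  a + b + c = -1
Solving the system yields a = 6, b = -2, c = -5.
So h(x) = 6x² - 2x - 5.
Then h(5) = 135.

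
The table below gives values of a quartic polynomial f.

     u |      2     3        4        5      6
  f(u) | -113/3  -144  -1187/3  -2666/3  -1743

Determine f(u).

Using the Lagrange interpolation formula with nodes 2, 3, 4, 5, 6:
  L_0(u) = (u - 3)(u - 4)(u - 5)(u - 6) / 24
  L_1(u) = (u - 2)(u - 4)(u - 5)(u - 6) / -6
  L_2(u) = (u - 2)(u - 3)(u - 5)(u - 6) / 4
  L_3(u) = (u - 2)(u - 3)(u - 4)(u - 6) / -6
  L_4(u) = (u - 2)(u - 3)(u - 4)(u - 5) / 24
Then f(u) = -113/3·L_0(u) - 144·L_1(u) - 1187/3·L_2(u) - 2666/3·L_3(u) - 1743·L_4(u).
Expanding and collecting terms gives f(u) = -u^4 - 2u^3 + (1/3)u^2 - 5u + 3.
Check: f(6) = -1743. ✓

f(u) = -u^4 - 2u^3 + (1/3)u^2 - 5u + 3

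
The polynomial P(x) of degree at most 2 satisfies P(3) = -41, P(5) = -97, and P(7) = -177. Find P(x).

P(x) = -3x^2 - 4x - 2

Write P(x) = ax^2 + bx + c. Substituting each data point gives a linear system:
  9a + 3b + c = -41
  25a + 5b + c = -97
  49a + 7b + c = -177
Solving the system yields a = -3, b = -4, c = -2.
So P(x) = -3x^2 - 4x - 2.
Check: P(7) = -177. ✓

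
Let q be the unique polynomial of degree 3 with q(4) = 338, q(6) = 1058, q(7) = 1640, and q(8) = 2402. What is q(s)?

q(s) = 4s^3 + 6s^2 - 4s + 2

Write q(s) = as^3 + bs^2 + cs + d. Substituting each data point gives a linear system:
  64a + 16b + 4c + d = 338
  216a + 36b + 6c + d = 1058
  343a + 49b + 7c + d = 1640
  512a + 64b + 8c + d = 2402
Solving the system yields a = 4, b = 6, c = -4, d = 2.
So q(s) = 4s^3 + 6s^2 - 4s + 2.
Check: q(7) = 1640. ✓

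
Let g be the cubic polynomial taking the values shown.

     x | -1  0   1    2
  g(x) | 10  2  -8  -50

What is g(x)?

g(x) = -5x^3 - x^2 - 4x + 2

Using the Lagrange interpolation formula with nodes -1, 0, 1, 2:
  L_0(x) = x(x - 1)(x - 2) / -6
  L_1(x) = (x + 1)(x - 1)(x - 2) / 2
  L_2(x) = (x + 1)x(x - 2) / -2
  L_3(x) = (x + 1)x(x - 1) / 6
Then g(x) = 10·L_0(x) + 2·L_1(x) - 8·L_2(x) - 50·L_3(x).
Expanding and collecting terms gives g(x) = -5x^3 - x^2 - 4x + 2.
Check: g(1) = -8. ✓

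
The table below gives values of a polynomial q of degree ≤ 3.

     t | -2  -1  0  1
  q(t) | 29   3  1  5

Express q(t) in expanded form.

q(t) = -3t^3 + 3t^2 + 4t + 1

Using the Lagrange interpolation formula with nodes -2, -1, 0, 1:
  L_0(t) = (t + 1)t(t - 1) / -6
  L_1(t) = (t + 2)t(t - 1) / 2
  L_2(t) = (t + 2)(t + 1)(t - 1) / -2
  L_3(t) = (t + 2)(t + 1)t / 6
Then q(t) = 29·L_0(t) + 3·L_1(t) + 1·L_2(t) + 5·L_3(t).
Expanding and collecting terms gives q(t) = -3t³ + 3t² + 4t + 1.
Check: q(1) = 5. ✓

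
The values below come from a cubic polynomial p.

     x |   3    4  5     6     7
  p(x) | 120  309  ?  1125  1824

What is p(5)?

On equispaced nodes a degree-3 polynomial has vanishing fourth forward difference, so
  p(3) - 4·p(4) + 6·p(5) - 4·p(6) + p(7) = 0.
Substituting the known values and solving for p(5):
  6·p(5) = 3792
  p(5) = 632.

632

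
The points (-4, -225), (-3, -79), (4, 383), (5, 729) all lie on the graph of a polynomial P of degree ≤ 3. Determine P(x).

Write P(x) = ax^3 + bx^2 + cx + d. Substituting each data point gives a linear system:
  -64a + 16b - 4c + d = -225
  -27a + 9b - 3c + d = -79
  64a + 16b + 4c + d = 383
  125a + 25b + 5c + d = 729
Solving the system yields a = 5, b = 5, c = -4, d = -1.
So P(x) = 5x^3 + 5x^2 - 4x - 1.
Check: P(4) = 383. ✓

P(x) = 5x^3 + 5x^2 - 4x - 1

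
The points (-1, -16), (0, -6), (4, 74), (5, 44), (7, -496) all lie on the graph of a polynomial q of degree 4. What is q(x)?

Write q(x) = ax^4 + bx^3 + cx^2 + dx + e. Substituting each data point gives a linear system:
  a - b + c - d + e = -16
  e = -6
  256a + 64b + 16c + 4d + e = 74
  625a + 125b + 25c + 5d + e = 44
  2401a + 343b + 49c + 7d + e = -496
Solving the system yields a = -1, b = 6, c = -3, d = 0, e = -6.
So q(x) = -x⁴ + 6x³ - 3x² - 6.
Check: q(-1) = -16. ✓

q(x) = -x^4 + 6x^3 - 3x^2 - 6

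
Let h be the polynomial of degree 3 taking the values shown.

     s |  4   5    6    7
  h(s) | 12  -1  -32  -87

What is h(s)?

h(s) = -s^3 + 6s^2 - 6s + 4

Write h(s) = as^3 + bs^2 + cs + d. Substituting each data point gives a linear system:
  64a + 16b + 4c + d = 12
  125a + 25b + 5c + d = -1
  216a + 36b + 6c + d = -32
  343a + 49b + 7c + d = -87
Solving the system yields a = -1, b = 6, c = -6, d = 4.
So h(s) = -s^3 + 6s^2 - 6s + 4.
Check: h(4) = 12. ✓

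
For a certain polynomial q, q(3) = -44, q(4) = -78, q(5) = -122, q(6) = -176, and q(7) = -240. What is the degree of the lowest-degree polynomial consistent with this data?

Forward differences of the values at x = 3, 4, 5, 6, 7:
  q  : -44  -78  -122  -176  -240
  Δ  : -34  -44  -54  -64
  Δ^2: -10  -10  -10
  Δ^3: 0  0
  Δ^4: 0
The second differences are constant (-10) and nonzero, while all higher differences vanish, so the minimal degree is 2.

2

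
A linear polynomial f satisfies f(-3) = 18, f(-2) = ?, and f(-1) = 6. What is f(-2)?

On equispaced nodes a degree-1 polynomial has vanishing second forward difference, so
  f(-3) - 2·f(-2) + f(-1) = 0.
Substituting the known values and solving for f(-2):
  -2·f(-2) = -24
  f(-2) = 12.

12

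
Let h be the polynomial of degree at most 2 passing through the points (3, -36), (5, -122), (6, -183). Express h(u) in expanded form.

Write h(u) = au^2 + bu + c. Substituting each data point gives a linear system:
  9a + 3b + c = -36
  25a + 5b + c = -122
  36a + 6b + c = -183
Solving the system yields a = -6, b = 5, c = 3.
So h(u) = -6u² + 5u + 3.
Check: h(3) = -36. ✓

h(u) = -6u^2 + 5u + 3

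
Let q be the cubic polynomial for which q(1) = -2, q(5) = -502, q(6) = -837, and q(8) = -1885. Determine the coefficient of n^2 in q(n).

-6

Write q(n) = an^3 + bn^2 + cn + d. Substituting each data point gives a linear system:
  a + b + c + d = -2
  125a + 25b + 5c + d = -502
  216a + 36b + 6c + d = -837
  512a + 64b + 8c + d = -1885
Solving the system yields a = -3, b = -6, c = 4, d = 3.
So q(n) = -3n^3 - 6n^2 + 4n + 3.
The coefficient of n^2 is -6.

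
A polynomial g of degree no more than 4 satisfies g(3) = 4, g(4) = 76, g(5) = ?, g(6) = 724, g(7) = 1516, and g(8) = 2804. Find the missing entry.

The 5 known points determine the degree-4 polynomial uniquely.
Write g(s) = as^4 + bs^3 + cs^2 + ds + e. Substituting each data point gives a linear system:
  81a + 27b + 9c + 3d + e = 4
  256a + 64b + 16c + 4d + e = 76
  1296a + 216b + 36c + 6d + e = 724
  2401a + 343b + 49c + 7d + e = 1516
  4096a + 512b + 64c + 8d + e = 2804
Solving the system yields a = 1, b = -2, c = -5, d = 6, e = 4.
So g(s) = s^4 - 2s^3 - 5s^2 + 6s + 4.
Then g(5) = 284.

284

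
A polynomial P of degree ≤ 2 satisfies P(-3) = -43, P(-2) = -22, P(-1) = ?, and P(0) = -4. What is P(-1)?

-9

The 3 known points determine the degree-2 polynomial uniquely.
Write P(n) = an^2 + bn + c. Substituting each data point gives a linear system:
  9a - 3b + c = -43
  4a - 2b + c = -22
  c = -4
Solving the system yields a = -4, b = 1, c = -4.
So P(n) = -4n² + n - 4.
Then P(-1) = -9.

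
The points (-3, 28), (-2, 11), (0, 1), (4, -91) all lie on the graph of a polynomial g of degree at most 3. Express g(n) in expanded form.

g(n) = -n^3 - n^2 - 3n + 1

Write g(n) = an^3 + bn^2 + cn + d. Substituting each data point gives a linear system:
  -27a + 9b - 3c + d = 28
  -8a + 4b - 2c + d = 11
  d = 1
  64a + 16b + 4c + d = -91
Solving the system yields a = -1, b = -1, c = -3, d = 1.
So g(n) = -n^3 - n^2 - 3n + 1.
Check: g(-2) = 11. ✓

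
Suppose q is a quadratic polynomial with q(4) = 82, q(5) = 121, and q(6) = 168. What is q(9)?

357

Using the Lagrange interpolation formula with nodes 4, 5, 6:
  L_0(t) = (t - 5)(t - 6) / 2
  L_1(t) = (t - 4)(t - 6) / -1
  L_2(t) = (t - 4)(t - 5) / 2
Then q(t) = 82·L_0(t) + 121·L_1(t) + 168·L_2(t).
Expanding and collecting terms gives q(t) = 4t² + 3t + 6.
Evaluating at t = 9: q(9) = 357.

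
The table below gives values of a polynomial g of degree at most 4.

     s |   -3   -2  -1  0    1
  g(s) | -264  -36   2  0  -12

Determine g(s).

Write g(s) = as^4 + bs^3 + cs^2 + ds + e. Substituting each data point gives a linear system:
  81a - 27b + 9c - 3d + e = -264
  16a - 8b + 4c - 2d + e = -36
  a - b + c - d + e = 2
  e = 0
  a + b + c + d + e = -12
Solving the system yields a = -5, b = -5, c = 0, d = -2, e = 0.
So g(s) = -5s⁴ - 5s³ - 2s.
Check: g(-2) = -36. ✓

g(s) = -5s^4 - 5s^3 - 2s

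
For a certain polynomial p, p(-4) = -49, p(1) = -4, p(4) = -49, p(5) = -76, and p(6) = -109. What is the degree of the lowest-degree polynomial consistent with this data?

Divided differences on the nodes -4, 1, 4, 5, 6:
  order 0: -49  -4  -49  -76  -109
  order 1: 9  -15  -27  -33
  order 2: -3  -3  -3
  order 3: 0  0
  order 4: 0
The order-2 divided differences are all -3 (nonzero) and every higher order vanishes, so the data lies on a polynomial of degree exactly 2.

2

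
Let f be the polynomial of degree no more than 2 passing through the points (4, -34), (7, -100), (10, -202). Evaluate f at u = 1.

-4

Using the Lagrange interpolation formula with nodes 4, 7, 10:
  L_0(u) = (u - 7)(u - 10) / 18
  L_1(u) = (u - 4)(u - 10) / -9
  L_2(u) = (u - 4)(u - 7) / 18
Then f(u) = -34·L_0(u) - 100·L_1(u) - 202·L_2(u).
Expanding and collecting terms gives f(u) = -2u² - 2.
Evaluating at u = 1: f(1) = -4.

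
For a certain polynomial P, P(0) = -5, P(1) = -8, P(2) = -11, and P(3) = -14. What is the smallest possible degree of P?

Forward differences of the values at u = 0, 1, 2, 3:
  P  : -5  -8  -11  -14
  Δ  : -3  -3  -3
  Δ^2: 0  0
  Δ^3: 0
The first differences are constant (-3) and nonzero, while all higher differences vanish, so the minimal degree is 1.

1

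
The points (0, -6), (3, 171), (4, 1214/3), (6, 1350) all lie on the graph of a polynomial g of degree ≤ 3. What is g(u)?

Write g(u) = au^3 + bu^2 + cu + d. Substituting each data point gives a linear system:
  d = -6
  27a + 9b + 3c + d = 171
  64a + 16b + 4c + d = 1214/3
  216a + 36b + 6c + d = 1350
Solving the system yields a = 6, b = 5/3, c = 0, d = -6.
So g(u) = 6u³ + (5/3)u² - 6.
Check: g(3) = 171. ✓

g(u) = 6u^3 + (5/3)u^2 - 6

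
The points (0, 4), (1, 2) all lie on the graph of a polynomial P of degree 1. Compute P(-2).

8

Write P(n) = an + b. Substituting each data point gives a linear system:
  b = 4
  a + b = 2
Solving the system yields a = -2, b = 4.
So P(n) = -2n + 4.
Then P(-2) = 8.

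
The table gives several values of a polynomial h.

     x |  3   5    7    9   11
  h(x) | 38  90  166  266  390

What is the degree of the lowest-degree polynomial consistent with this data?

Forward differences of the values at x = 3, 5, 7, 9, 11:
  h  : 38  90  166  266  390
  Δ  : 52  76  100  124
  Δ^2: 24  24  24
  Δ^3: 0  0
  Δ^4: 0
The second differences are constant (24) and nonzero, while all higher differences vanish, so the minimal degree is 2.

2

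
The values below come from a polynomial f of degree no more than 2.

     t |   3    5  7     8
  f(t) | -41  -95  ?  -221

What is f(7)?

-173

The 3 known points determine the degree-2 polynomial uniquely.
Write f(t) = at^2 + bt + c. Substituting each data point gives a linear system:
  9a + 3b + c = -41
  25a + 5b + c = -95
  64a + 8b + c = -221
Solving the system yields a = -3, b = -3, c = -5.
So f(t) = -3t² - 3t - 5.
Then f(7) = -173.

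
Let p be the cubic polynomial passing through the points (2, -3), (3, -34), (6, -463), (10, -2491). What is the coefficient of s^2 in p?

5

Write p(s) = as^3 + bs^2 + cs + d. Substituting each data point gives a linear system:
  8a + 4b + 2c + d = -3
  27a + 9b + 3c + d = -34
  216a + 36b + 6c + d = -463
  1000a + 100b + 10c + d = -2491
Solving the system yields a = -3, b = 5, c = 1, d = -1.
So p(s) = -3s^3 + 5s^2 + s - 1.
The coefficient of s^2 is 5.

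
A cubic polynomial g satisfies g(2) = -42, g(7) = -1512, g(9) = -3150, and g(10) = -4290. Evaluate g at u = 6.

Write g(u) = au^3 + bu^2 + cu + d. Substituting each data point gives a linear system:
  8a + 4b + 2c + d = -42
  343a + 49b + 7c + d = -1512
  729a + 81b + 9c + d = -3150
  1000a + 100b + 10c + d = -4290
Solving the system yields a = -4, b = -3, c = 1, d = 0.
So g(u) = -4u³ - 3u² + u.
Then g(6) = -966.

-966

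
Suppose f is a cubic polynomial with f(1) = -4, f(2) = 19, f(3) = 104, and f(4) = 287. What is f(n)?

f(n) = 6n^3 - 5n^2 - 4n - 1

Write f(n) = an^3 + bn^2 + cn + d. Substituting each data point gives a linear system:
  a + b + c + d = -4
  8a + 4b + 2c + d = 19
  27a + 9b + 3c + d = 104
  64a + 16b + 4c + d = 287
Solving the system yields a = 6, b = -5, c = -4, d = -1.
So f(n) = 6n³ - 5n² - 4n - 1.
Check: f(2) = 19. ✓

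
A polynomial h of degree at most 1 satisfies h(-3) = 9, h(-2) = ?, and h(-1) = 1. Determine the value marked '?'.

5

The 2 known points determine the degree-1 polynomial uniquely.
Write h(s) = as + b. Substituting each data point gives a linear system:
  -3a + b = 9
  -a + b = 1
Solving the system yields a = -4, b = -3.
So h(s) = -4s - 3.
Then h(-2) = 5.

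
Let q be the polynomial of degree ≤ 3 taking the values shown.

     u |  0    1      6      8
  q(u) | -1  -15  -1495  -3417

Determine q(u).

q(u) = -6u^3 - 5u^2 - 3u - 1

Using the Lagrange interpolation formula with nodes 0, 1, 6, 8:
  L_0(u) = (u - 1)(u - 6)(u - 8) / -48
  L_1(u) = u(u - 6)(u - 8) / 35
  L_2(u) = u(u - 1)(u - 8) / -60
  L_3(u) = u(u - 1)(u - 6) / 112
Then q(u) = -1·L_0(u) - 15·L_1(u) - 1495·L_2(u) - 3417·L_3(u).
Expanding and collecting terms gives q(u) = -6u^3 - 5u^2 - 3u - 1.
Check: q(1) = -15. ✓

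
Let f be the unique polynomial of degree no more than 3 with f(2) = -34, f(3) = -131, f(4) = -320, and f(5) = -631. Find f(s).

Using the Lagrange interpolation formula with nodes 2, 3, 4, 5:
  L_0(s) = (s - 3)(s - 4)(s - 5) / -6
  L_1(s) = (s - 2)(s - 4)(s - 5) / 2
  L_2(s) = (s - 2)(s - 3)(s - 5) / -2
  L_3(s) = (s - 2)(s - 3)(s - 4) / 6
Then f(s) = -34·L_0(s) - 131·L_1(s) - 320·L_2(s) - 631·L_3(s).
Expanding and collecting terms gives f(s) = -5s^3 - s^2 + 3s + 4.
Check: f(3) = -131. ✓

f(s) = -5s^3 - s^2 + 3s + 4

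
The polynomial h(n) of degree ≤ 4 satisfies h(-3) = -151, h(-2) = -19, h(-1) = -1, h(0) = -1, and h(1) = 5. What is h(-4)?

-565

Forward differences of the values at n = -3, -2, -1, 0, 1:
  h  : -151  -19  -1  -1  5
  Δ  : 132  18  0  6
  Δ^2: -114  -18  6
  Δ^3: 96  24
  Δ^4: -72
The fourth differences are constant, confirming degree 4.
Interpolating (Newton forward form) and evaluating at n = -4 gives h(-4) = -565.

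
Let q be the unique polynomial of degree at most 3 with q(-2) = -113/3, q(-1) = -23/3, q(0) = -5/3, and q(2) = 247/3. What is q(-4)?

Using the Lagrange interpolation formula with nodes -2, -1, 0, 2:
  L_0(n) = (n + 1)n(n - 2) / -8
  L_1(n) = (n + 2)n(n - 2) / 3
  L_2(n) = (n + 2)(n + 1)(n - 2) / -4
  L_3(n) = (n + 2)(n + 1)n / 24
Then q(n) = -113/3·L_0(n) - 23/3·L_1(n) - 5/3·L_2(n) + 247/3·L_3(n).
Expanding and collecting terms gives q(n) = 6n^3 + 6n^2 + 6n - 5/3.
Evaluating at n = -4: q(-4) = -941/3.

-941/3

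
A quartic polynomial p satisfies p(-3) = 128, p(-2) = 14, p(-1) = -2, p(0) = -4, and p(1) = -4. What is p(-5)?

1346

Using the Lagrange interpolation formula with nodes -3, -2, -1, 0, 1:
  L_0(t) = (t + 2)(t + 1)t(t - 1) / 24
  L_1(t) = (t + 3)(t + 1)t(t - 1) / -6
  L_2(t) = (t + 3)(t + 2)t(t - 1) / 4
  L_3(t) = (t + 3)(t + 2)(t + 1)(t - 1) / -6
  L_4(t) = (t + 3)(t + 2)(t + 1)t / 24
Then p(t) = 128·L_0(t) + 14·L_1(t) - 2·L_2(t) - 4·L_3(t) - 4·L_4(t).
Expanding and collecting terms gives p(t) = 3t^4 + 4t^3 - 2t^2 - 5t - 4.
Evaluating at t = -5: p(-5) = 1346.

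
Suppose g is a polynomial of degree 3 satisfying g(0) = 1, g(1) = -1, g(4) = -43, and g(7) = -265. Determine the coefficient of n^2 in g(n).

2

Write g(n) = an^3 + bn^2 + cn + d. Substituting each data point gives a linear system:
  d = 1
  a + b + c + d = -1
  64a + 16b + 4c + d = -43
  343a + 49b + 7c + d = -265
Solving the system yields a = -1, b = 2, c = -3, d = 1.
So g(n) = -n^3 + 2n^2 - 3n + 1.
The coefficient of n^2 is 2.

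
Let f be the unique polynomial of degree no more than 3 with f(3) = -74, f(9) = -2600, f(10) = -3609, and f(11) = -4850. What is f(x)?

f(x) = -4x^3 + 4x^2 - x + 1

Using the Lagrange interpolation formula with nodes 3, 9, 10, 11:
  L_0(x) = (x - 9)(x - 10)(x - 11) / -336
  L_1(x) = (x - 3)(x - 10)(x - 11) / 12
  L_2(x) = (x - 3)(x - 9)(x - 11) / -7
  L_3(x) = (x - 3)(x - 9)(x - 10) / 16
Then f(x) = -74·L_0(x) - 2600·L_1(x) - 3609·L_2(x) - 4850·L_3(x).
Expanding and collecting terms gives f(x) = -4x^3 + 4x^2 - x + 1.
Check: f(3) = -74. ✓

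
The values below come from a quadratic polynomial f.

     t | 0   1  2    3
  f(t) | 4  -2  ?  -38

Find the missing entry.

-16

The 3 known points determine the degree-2 polynomial uniquely.
Write f(t) = at^2 + bt + c. Substituting each data point gives a linear system:
  c = 4
  a + b + c = -2
  9a + 3b + c = -38
Solving the system yields a = -4, b = -2, c = 4.
So f(t) = -4t² - 2t + 4.
Then f(2) = -16.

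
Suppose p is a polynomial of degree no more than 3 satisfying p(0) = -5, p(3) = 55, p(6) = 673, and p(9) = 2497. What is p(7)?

Write p(s) = as^3 + bs^2 + cs + d. Substituting each data point gives a linear system:
  d = -5
  27a + 9b + 3c + d = 55
  216a + 36b + 6c + d = 673
  729a + 81b + 9c + d = 2497
Solving the system yields a = 4, b = -5, c = -1, d = -5.
So p(s) = 4s³ - 5s² - s - 5.
Then p(7) = 1115.

1115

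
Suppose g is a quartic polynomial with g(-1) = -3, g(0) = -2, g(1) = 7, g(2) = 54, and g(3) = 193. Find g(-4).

Using the Lagrange interpolation formula with nodes -1, 0, 1, 2, 3:
  L_0(s) = s(s - 1)(s - 2)(s - 3) / 24
  L_1(s) = (s + 1)(s - 1)(s - 2)(s - 3) / -6
  L_2(s) = (s + 1)s(s - 2)(s - 3) / 4
  L_3(s) = (s + 1)s(s - 1)(s - 3) / -6
  L_4(s) = (s + 1)s(s - 1)(s - 2) / 24
Then g(s) = -3·L_0(s) - 2·L_1(s) + 7·L_2(s) + 54·L_3(s) + 193·L_4(s).
Expanding and collecting terms gives g(s) = s^4 + 3s^3 + 3s^2 + 2s - 2.
Evaluating at s = -4: g(-4) = 102.

102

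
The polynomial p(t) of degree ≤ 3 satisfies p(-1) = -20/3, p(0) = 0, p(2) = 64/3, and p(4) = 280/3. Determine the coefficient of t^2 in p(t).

1/3

Write p(t) = at^3 + bt^2 + ct + d. Substituting each data point gives a linear system:
  -a + b - c + d = -20/3
  d = 0
  8a + 4b + 2c + d = 64/3
  64a + 16b + 4c + d = 280/3
Solving the system yields a = 1, b = 1/3, c = 6, d = 0.
So p(t) = t^3 + (1/3)t^2 + 6t.
The coefficient of t^2 is 1/3.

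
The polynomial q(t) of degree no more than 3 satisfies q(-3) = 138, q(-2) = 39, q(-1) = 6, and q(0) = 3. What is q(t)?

Write q(t) = at^3 + bt^2 + ct + d. Substituting each data point gives a linear system:
  -27a + 9b - 3c + d = 138
  -8a + 4b - 2c + d = 39
  -a + b - c + d = 6
  d = 3
Solving the system yields a = -6, b = -3, c = 0, d = 3.
So q(t) = -6t^3 - 3t^2 + 3.
Check: q(-3) = 138. ✓

q(t) = -6t^3 - 3t^2 + 3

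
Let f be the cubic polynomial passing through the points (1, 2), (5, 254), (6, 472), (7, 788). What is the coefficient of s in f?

0

Write f(s) = as^3 + bs^2 + cs + d. Substituting each data point gives a linear system:
  a + b + c + d = 2
  125a + 25b + 5c + d = 254
  216a + 36b + 6c + d = 472
  343a + 49b + 7c + d = 788
Solving the system yields a = 3, b = -5, c = 0, d = 4.
So f(s) = 3s^3 - 5s^2 + 4.
The coefficient of s is 0.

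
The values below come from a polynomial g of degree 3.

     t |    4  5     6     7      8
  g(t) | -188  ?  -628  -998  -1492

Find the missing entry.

On equispaced nodes a degree-3 polynomial has vanishing fourth forward difference, so
  g(4) - 4·g(5) + 6·g(6) - 4·g(7) + g(8) = 0.
Substituting the known values and solving for g(5):
  -4·g(5) = 1456
  g(5) = -364.

-364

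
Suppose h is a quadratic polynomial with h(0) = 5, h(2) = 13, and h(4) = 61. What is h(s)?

Write h(s) = as^2 + bs + c. Substituting each data point gives a linear system:
  c = 5
  4a + 2b + c = 13
  16a + 4b + c = 61
Solving the system yields a = 5, b = -6, c = 5.
So h(s) = 5s^2 - 6s + 5.
Check: h(0) = 5. ✓

h(s) = 5s^2 - 6s + 5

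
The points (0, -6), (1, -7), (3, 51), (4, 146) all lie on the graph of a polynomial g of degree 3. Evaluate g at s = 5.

309

Using the Lagrange interpolation formula with nodes 0, 1, 3, 4:
  L_0(s) = (s - 1)(s - 3)(s - 4) / -12
  L_1(s) = s(s - 3)(s - 4) / 6
  L_2(s) = s(s - 1)(s - 4) / -6
  L_3(s) = s(s - 1)(s - 3) / 12
Then g(s) = -6·L_0(s) - 7·L_1(s) + 51·L_2(s) + 146·L_3(s).
Expanding and collecting terms gives g(s) = 3s^3 - 2s^2 - 2s - 6.
Evaluating at s = 5: g(5) = 309.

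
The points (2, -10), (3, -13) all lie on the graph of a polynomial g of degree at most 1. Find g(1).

Using the Lagrange interpolation formula with nodes 2, 3:
  L_0(t) = (t - 3) / -1
  L_1(t) = (t - 2) / 1
Then g(t) = -10·L_0(t) - 13·L_1(t).
Expanding and collecting terms gives g(t) = -3t - 4.
Evaluating at t = 1: g(1) = -7.

-7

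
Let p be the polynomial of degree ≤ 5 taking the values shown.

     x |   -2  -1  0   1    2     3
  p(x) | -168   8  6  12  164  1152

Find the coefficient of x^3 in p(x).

2

Write p(x) = ax^5 + bx^4 + cx^3 + dx^2 + ex + k. Substituting each data point gives a linear system:
  -32a + 16b - 8c + 4d - 2e + k = -168
  -a + b - c + d - e + k = 8
  k = 6
  a + b + c + d + e + k = 12
  32a + 16b + 8c + 4d + 2e + k = 164
  243a + 81b + 27c + 9d + 3e + k = 1152
Solving the system yields a = 5, b = -2, c = 2, d = 6, e = -5, k = 6.
So p(x) = 5x^5 - 2x^4 + 2x^3 + 6x^2 - 5x + 6.
The coefficient of x^3 is 2.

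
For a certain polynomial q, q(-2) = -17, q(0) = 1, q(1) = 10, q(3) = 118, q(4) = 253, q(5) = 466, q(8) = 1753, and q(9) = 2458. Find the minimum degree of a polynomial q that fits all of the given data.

Divided differences on the nodes -2, 0, 1, 3, 4, 5, 8, 9:
  order 0: -17  1  10  118  253  466  1753  2458
  order 1: 9  9  54  135  213  429  705
  order 2: 0  15  27  39  54  69
  order 3: 3  3  3  3  3
  order 4: 0  0  0  0
  order 5: 0  0  0
  order 6: 0  0
  order 7: 0
The order-3 divided differences are all 3 (nonzero) and every higher order vanishes, so the data lies on a polynomial of degree exactly 3.

3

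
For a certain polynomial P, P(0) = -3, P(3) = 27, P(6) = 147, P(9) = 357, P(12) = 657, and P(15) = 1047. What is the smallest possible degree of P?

2

Forward differences of the values at x = 0, 3, 6, 9, 12, 15:
  P  : -3  27  147  357  657  1047
  Δ  : 30  120  210  300  390
  Δ^2: 90  90  90  90
  Δ^3: 0  0  0
  Δ^4: 0  0
  Δ^5: 0
The second differences are constant (90) and nonzero, while all higher differences vanish, so the minimal degree is 2.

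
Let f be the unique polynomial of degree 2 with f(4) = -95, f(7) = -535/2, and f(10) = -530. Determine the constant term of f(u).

Write f(u) = au^2 + bu + c. Substituting each data point gives a linear system:
  16a + 4b + c = -95
  49a + 7b + c = -535/2
  100a + 10b + c = -530
Solving the system yields a = -5, b = -5/2, c = -5.
So f(u) = -5u^2 - (5/2)u - 5.
The constant term is -5.

-5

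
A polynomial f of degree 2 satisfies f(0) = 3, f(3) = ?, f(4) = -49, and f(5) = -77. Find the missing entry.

-27

The 3 known points determine the degree-2 polynomial uniquely.
Write f(u) = au^2 + bu + c. Substituting each data point gives a linear system:
  c = 3
  16a + 4b + c = -49
  25a + 5b + c = -77
Solving the system yields a = -3, b = -1, c = 3.
So f(u) = -3u² - u + 3.
Then f(3) = -27.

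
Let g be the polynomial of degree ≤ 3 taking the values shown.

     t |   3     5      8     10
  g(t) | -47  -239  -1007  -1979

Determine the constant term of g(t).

1

Write g(t) = at^3 + bt^2 + ct + d. Substituting each data point gives a linear system:
  27a + 9b + 3c + d = -47
  125a + 25b + 5c + d = -239
  512a + 64b + 8c + d = -1007
  1000a + 100b + 10c + d = -1979
Solving the system yields a = -2, b = 0, c = 2, d = 1.
So g(t) = -2t³ + 2t + 1.
The constant term is 1.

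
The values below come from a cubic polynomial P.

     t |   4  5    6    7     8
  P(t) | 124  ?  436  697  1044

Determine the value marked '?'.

249

On equispaced nodes a degree-3 polynomial has vanishing fourth forward difference, so
  P(4) - 4·P(5) + 6·P(6) - 4·P(7) + P(8) = 0.
Substituting the known values and solving for P(5):
  -4·P(5) = -996
  P(5) = 249.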